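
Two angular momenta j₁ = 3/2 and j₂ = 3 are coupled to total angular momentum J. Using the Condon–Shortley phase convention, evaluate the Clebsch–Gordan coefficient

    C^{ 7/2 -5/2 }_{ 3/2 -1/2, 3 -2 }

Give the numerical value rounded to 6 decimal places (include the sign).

j₁+j₂−J=1  J+j₁−j₂=2  J−j₁+j₂=5  j₁+j₂+J+1=9
(j₁±m₁, j₂±m₂, J±M) = (1,2,1,5,1,6)
P² = 6400/7
sum k=0..1:
  [0] +1/48 = 1/48
  [1] −1/120 = -1/120
S = 1/80
C² = P²·S² = 1/7 ; C = +0.377964

+√(1/7) = +0.377964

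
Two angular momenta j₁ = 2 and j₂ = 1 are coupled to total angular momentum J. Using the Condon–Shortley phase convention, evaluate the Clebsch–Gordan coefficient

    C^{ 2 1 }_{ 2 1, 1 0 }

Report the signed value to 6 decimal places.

+0.408248  (= +√(1/6))

√[5·1!3!1!/6! · 3!1!1!1!3!1!] = √(3/2)
  +(−1)^0/∏(0,1,1,1,2,0)! = 1/2  (running 1/2)
  +(−1)^1/∏(1,0,0,0,3,1)! = -1/6  (running 1/3)
⟨..|..⟩ = √(3/2)·(1/3) = +0.408248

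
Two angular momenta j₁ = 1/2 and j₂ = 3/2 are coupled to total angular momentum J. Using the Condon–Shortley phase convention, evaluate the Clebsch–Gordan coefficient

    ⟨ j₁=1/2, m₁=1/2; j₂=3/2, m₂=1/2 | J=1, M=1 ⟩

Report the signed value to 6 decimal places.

+√(1/4) = +0.500000

triangle: 1!·0!·2!/4! = 2/24
(j±m)!: 1!·0!·2!·1!·2!·0! = 4
prefactor² = (2J+1)·Δ·N² = 1
  k=0: +1/(0!·1!·0!·2!·0!·0!) = 1/2
Σ = 1/2  ⇒  CG² = 1·1/2² = 1/4
CG = +√(1/4) = +0.500000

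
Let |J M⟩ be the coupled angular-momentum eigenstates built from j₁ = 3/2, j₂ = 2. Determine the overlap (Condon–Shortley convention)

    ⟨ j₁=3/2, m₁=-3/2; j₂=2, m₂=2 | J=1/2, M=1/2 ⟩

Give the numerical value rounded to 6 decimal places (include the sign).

j₁+j₂−J=3  J+j₁−j₂=0  J−j₁+j₂=1  j₁+j₂+J+1=5
(j₁±m₁, j₂±m₂, J±M) = (0,3,4,0,1,0)
P² = 72/5
sum k=3..3:
  [3] −1/6 = -1/6
S = -1/6
C² = P²·S² = 2/5 ; C = -0.632456

−√(2/5) = -0.632456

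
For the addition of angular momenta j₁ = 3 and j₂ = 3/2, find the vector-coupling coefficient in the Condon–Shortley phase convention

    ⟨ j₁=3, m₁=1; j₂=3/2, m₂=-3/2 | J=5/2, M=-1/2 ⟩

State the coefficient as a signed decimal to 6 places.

+√(27/70) ≈ +0.621059

√[6·2!4!1!/8! · 4!2!0!3!2!3!] = √(864/35)
  +(−1)^0/∏(0,2,2,0,2,1)! = 1/8  (running 1/8)
⟨..|..⟩ = √(864/35)·(1/8) = +0.621059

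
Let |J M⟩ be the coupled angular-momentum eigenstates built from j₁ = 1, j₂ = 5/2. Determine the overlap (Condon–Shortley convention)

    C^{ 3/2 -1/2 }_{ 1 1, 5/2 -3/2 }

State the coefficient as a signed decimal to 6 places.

√[4·2!0!3!/6! · 2!0!1!4!1!2!] = √(32/5)
  +(−1)^0/∏(0,2,0,1,0,2)! = 1/4  (running 1/4)
⟨..|..⟩ = √(32/5)·(1/4) = +0.632456

+0.632456  (= +√(2/5))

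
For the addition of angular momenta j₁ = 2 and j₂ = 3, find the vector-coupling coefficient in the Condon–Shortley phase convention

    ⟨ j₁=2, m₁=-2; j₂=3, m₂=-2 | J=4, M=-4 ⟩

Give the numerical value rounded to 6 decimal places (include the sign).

−√(2/5) ≈ -0.632456

triangle: 1!·3!·5!/10! = 720/3628800
(j±m)!: 0!·4!·1!·5!·0!·8! = 116121600
prefactor² = (2J+1)·Δ·N² = 207360
  k=1: −1/(1!·0!·3!·0!·0!·5!) = -1/720
Σ = -1/720  ⇒  CG² = 207360·(-1/720)² = 2/5
CG = −√(2/5) = -0.632456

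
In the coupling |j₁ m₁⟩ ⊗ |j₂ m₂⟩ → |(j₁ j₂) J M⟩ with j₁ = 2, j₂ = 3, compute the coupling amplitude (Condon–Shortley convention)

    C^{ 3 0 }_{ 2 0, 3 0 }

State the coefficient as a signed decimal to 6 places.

triangle: 2!·2!·4!/9! = 96/362880
(j±m)!: 2!·2!·3!·3!·3!·3! = 5184
prefactor² = (2J+1)·Δ·N² = 48/5
  k=0: +1/(0!·2!·2!·3!·0!·1!) = 1/24
  k=1: −1/(1!·1!·1!·2!·1!·2!) = -1/4
  k=2: +1/(2!·0!·0!·1!·2!·3!) = 1/24
Σ = -1/6  ⇒  CG² = 48/5·(-1/6)² = 4/15
CG = −√(4/15) = -0.516398

-0.516398  (= −√(4/15))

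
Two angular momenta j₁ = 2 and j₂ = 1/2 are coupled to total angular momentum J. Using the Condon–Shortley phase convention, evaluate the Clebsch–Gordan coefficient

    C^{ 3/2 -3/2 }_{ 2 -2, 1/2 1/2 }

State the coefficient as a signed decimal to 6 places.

-0.894427  (= −√(4/5))

√[4·1!3!0!/5! · 0!4!1!0!0!3!] = √(144/5)
  +(−1)^1/∏(1,0,3,0,0,0)! = -1/6  (running -1/6)
⟨..|..⟩ = √(144/5)·(-1/6) = -0.894427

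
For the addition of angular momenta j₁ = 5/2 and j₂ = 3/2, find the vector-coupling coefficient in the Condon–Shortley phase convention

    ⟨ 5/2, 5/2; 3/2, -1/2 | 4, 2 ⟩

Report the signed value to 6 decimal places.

+√(3/28) ≈ +0.327327

triangle: 0!×5!×3!/9! = 720/362880
(j±m)!: 5!×0!×1!×2!×6!×2! = 345600
prefactor² = (2J+1)×Δ×N² = 43200/7
  k=0: +1/(0!×0!×0!×1!×5!×2!) = 1/240
Σ = 1/240  ⇒  CG² = 43200/7×1/240² = 3/28
CG = +√(3/28) = +0.327327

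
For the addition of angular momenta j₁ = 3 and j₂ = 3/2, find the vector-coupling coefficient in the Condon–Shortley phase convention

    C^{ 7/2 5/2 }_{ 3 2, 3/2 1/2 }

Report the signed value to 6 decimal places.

+√(1/7) ≈ +0.377964

√[8·1!5!2!/9! · 5!1!2!1!6!1!] = √(6400/7)
  +(−1)^0/∏(0,1,1,2,4,0)! = 1/48  (running 1/48)
  +(−1)^1/∏(1,0,0,1,5,1)! = -1/120  (running 1/80)
⟨..|..⟩ = √(6400/7)·(1/80) = +0.377964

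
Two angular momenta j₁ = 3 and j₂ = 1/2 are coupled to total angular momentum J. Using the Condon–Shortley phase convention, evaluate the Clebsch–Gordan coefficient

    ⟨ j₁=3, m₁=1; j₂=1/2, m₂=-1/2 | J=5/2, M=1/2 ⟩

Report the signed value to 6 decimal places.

triangle: 1!*5!*0!/7! = 120/5040
(j±m)!: 4!*2!*0!*1!*3!*2! = 576
prefactor² = (2J+1)*Δ*N² = 576/7
  k=0: +1/(0!*1!*2!*0!*3!*0!) = 1/12
Σ = 1/12  ⇒  CG² = 576/7*1/12² = 4/7
CG = +√(4/7) = +0.755929

+√(4/7) = +0.755929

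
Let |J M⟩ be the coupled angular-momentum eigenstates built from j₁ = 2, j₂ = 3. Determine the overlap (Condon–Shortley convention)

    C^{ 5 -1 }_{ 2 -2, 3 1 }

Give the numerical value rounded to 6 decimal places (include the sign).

+√(1/14) = +0.267261

√[11·0!4!6!/11! · 0!4!4!2!4!6!] = √(663552/7)
  +(−1)^0/∏(0,0,4,4,0,2)! = 1/1152  (running 1/1152)
⟨..|..⟩ = √(663552/7)·(1/1152) = +0.267261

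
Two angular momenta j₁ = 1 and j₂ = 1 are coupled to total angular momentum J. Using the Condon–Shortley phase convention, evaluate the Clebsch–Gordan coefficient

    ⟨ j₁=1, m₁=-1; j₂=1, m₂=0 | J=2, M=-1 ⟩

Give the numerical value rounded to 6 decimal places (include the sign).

√[5·0!2!2!/5! · 0!2!1!1!1!3!] = √(2)
  +(−1)^0/∏(0,0,2,1,0,1)! = 1/2  (running 1/2)
⟨..|..⟩ = √(2)·(1/2) = +0.707107

+√(1/2) ≈ +0.707107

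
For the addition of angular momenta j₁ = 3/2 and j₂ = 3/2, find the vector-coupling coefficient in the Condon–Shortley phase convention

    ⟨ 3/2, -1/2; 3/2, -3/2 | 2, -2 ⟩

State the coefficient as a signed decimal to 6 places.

+0.707107

triangle: 1!·2!·2!/6! = 4/720
(j±m)!: 1!·2!·0!·3!·0!·4! = 288
prefactor² = (2J+1)·Δ·N² = 8
  k=0: +1/(0!·1!·2!·0!·0!·2!) = 1/4
Σ = 1/4  ⇒  CG² = 8·1/4² = 1/2
CG = +√(1/2) = +0.707107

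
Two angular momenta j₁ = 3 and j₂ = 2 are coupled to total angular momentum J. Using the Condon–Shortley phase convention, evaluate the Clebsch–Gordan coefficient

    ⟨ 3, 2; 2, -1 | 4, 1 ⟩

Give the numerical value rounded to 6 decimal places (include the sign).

+√(7/20) ≈ +0.591608

j₁+j₂−J=1  J+j₁−j₂=5  J−j₁+j₂=3  j₁+j₂+J+1=10
(j₁±m₁, j₂±m₂, J±M) = (5,1,1,3,5,3)
P² = 6480/7
sum k=0..1:
  [0] +1/48 = 1/48
  [1] −1/720 = -1/720
S = 7/360
C² = P²·S² = 7/20 ; C = +0.591608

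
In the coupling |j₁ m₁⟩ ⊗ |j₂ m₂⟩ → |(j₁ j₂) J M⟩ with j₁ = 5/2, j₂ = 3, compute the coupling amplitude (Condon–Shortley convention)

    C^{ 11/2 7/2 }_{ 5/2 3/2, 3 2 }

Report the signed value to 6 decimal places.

+0.738549  (= +√(6/11))

j₁+j₂−J=0  J+j₁−j₂=5  J−j₁+j₂=6  j₁+j₂+J+1=12
(j₁±m₁, j₂±m₂, J±M) = (4,1,5,1,9,2)
P² = 49766400/11
sum k=0..0:
  [0] +1/2880 = 1/2880
S = 1/2880
C² = P²·S² = 6/11 ; C = +0.738549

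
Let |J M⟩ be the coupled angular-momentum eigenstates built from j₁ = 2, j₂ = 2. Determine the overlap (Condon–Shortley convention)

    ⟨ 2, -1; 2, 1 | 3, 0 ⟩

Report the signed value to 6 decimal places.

−√(2/5) ≈ -0.632456

√[7·1!3!3!/8! · 1!3!3!1!3!3!] = √(81/10)
  +(−1)^0/∏(0,1,3,3,0,0)! = 1/36  (running 1/36)
  +(−1)^1/∏(1,0,2,2,1,1)! = -1/4  (running -2/9)
⟨..|..⟩ = √(81/10)·(-2/9) = -0.632456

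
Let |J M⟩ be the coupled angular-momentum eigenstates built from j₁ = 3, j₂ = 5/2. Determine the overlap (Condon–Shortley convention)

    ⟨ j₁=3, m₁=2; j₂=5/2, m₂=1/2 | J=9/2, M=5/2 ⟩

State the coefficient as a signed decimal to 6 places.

√[10·1!5!4!/11! · 5!1!3!2!7!2!] = √(115200/11)
  +(−1)^0/∏(0,1,1,3,4,1)! = 1/144  (running 1/144)
  +(−1)^1/∏(1,0,0,2,5,2)! = -1/480  (running 7/1440)
⟨..|..⟩ = √(115200/11)·(7/1440) = +0.497468

+0.497468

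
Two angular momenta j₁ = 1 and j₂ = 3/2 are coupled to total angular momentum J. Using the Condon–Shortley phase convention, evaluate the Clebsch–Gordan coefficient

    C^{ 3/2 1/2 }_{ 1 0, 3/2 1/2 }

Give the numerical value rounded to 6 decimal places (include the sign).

triangle: 1!·1!·2!/5! = 2/120
(j±m)!: 1!·1!·2!·1!·2!·1! = 4
prefactor² = (2J+1)·Δ·N² = 4/15
  k=0: +1/(0!·1!·1!·2!·0!·0!) = 1/2
  k=1: −1/(1!·0!·0!·1!·1!·1!) = -1
Σ = -1/2  ⇒  CG² = 4/15·(-1/2)² = 1/15
CG = −√(1/15) = -0.258199

-0.258199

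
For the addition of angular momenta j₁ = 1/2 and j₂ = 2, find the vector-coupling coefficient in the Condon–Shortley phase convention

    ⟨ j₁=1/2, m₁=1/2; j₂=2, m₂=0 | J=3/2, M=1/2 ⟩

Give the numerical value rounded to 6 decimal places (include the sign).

triangle: 1!·0!·3!/5! = 6/120
(j±m)!: 1!·0!·2!·2!·2!·1! = 8
prefactor² = (2J+1)·Δ·N² = 8/5
  k=0: +1/(0!·1!·0!·2!·0!·1!) = 1/2
Σ = 1/2  ⇒  CG² = 8/5·1/2² = 2/5
CG = +√(2/5) = +0.632456

+√(2/5) = +0.632456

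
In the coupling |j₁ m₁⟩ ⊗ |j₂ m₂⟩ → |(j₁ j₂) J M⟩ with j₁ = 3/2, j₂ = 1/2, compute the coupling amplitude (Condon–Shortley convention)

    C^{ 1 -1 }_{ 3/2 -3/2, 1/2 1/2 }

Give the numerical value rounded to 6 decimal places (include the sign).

√[3·1!2!0!/4! · 0!3!1!0!0!2!] = √(3)
  +(−1)^1/∏(1,0,2,0,0,0)! = -1/2  (running -1/2)
⟨..|..⟩ = √(3)·(-1/2) = -0.866025

−√(3/4) = -0.866025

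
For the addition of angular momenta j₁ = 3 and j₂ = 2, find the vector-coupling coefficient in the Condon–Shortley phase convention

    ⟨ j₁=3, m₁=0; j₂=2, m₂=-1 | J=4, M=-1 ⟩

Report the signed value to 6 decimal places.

+√(3/14) ≈ +0.462910

√[9·1!5!3!/10! · 3!3!1!3!3!5!] = √(1944/7)
  +(−1)^0/∏(0,1,3,1,2,2)! = 1/24  (running 1/24)
  +(−1)^1/∏(1,0,2,0,3,3)! = -1/72  (running 1/36)
⟨..|..⟩ = √(1944/7)·(1/36) = +0.462910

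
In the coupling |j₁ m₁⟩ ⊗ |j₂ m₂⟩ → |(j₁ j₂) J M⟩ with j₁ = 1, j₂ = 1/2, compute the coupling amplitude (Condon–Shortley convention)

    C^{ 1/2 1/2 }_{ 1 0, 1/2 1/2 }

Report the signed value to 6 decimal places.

−√(1/3) = -0.577350

triangle: 1!·1!·0!/3! = 1/6
(j±m)!: 1!·1!·1!·0!·1!·0! = 1
prefactor² = (2J+1)·Δ·N² = 1/3
  k=1: −1/(1!·0!·0!·0!·1!·0!) = -1
Σ = -1  ⇒  CG² = 1/3·(-1)² = 1/3
CG = −√(1/3) = -0.577350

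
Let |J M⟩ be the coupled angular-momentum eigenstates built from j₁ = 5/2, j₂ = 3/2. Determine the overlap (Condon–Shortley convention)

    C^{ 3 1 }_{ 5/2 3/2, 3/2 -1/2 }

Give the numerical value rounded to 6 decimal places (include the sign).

j₁+j₂−J=1  J+j₁−j₂=4  J−j₁+j₂=2  j₁+j₂+J+1=8
(j₁±m₁, j₂±m₂, J±M) = (4,1,1,2,4,2)
P² = 96/5
sum k=0..1:
  [0] +1/6 = 1/6
  [1] −1/48 = -1/48
S = 7/48
C² = P²·S² = 49/120 ; C = +0.639010

+0.639010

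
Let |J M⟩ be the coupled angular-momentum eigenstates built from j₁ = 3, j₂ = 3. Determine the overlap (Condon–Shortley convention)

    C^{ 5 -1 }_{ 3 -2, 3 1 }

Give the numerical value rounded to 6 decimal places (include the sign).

j₁+j₂−J=1  J+j₁−j₂=5  J−j₁+j₂=5  j₁+j₂+J+1=12
(j₁±m₁, j₂±m₂, J±M) = (1,5,4,2,4,6)
P² = 230400/7
sum k=0..1:
  [0] +1/2880 = 1/2880
  [1] −1/288 = -1/288
S = -1/320
C² = P²·S² = 9/28 ; C = -0.566947

-0.566947  (= −√(9/28))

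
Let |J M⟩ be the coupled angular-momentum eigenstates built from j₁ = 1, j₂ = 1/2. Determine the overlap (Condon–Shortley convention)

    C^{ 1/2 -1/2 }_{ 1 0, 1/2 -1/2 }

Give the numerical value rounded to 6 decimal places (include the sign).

√[2·1!1!0!/3! · 1!1!0!1!0!1!] = √(1/3)
  +(−1)^0/∏(0,1,1,0,0,0)! = 1  (running 1)
⟨..|..⟩ = √(1/3)·(1) = +0.577350

+√(1/3) = +0.577350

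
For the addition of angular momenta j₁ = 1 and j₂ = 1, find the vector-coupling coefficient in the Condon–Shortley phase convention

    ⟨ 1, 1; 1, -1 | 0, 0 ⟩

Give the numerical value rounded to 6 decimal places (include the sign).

+0.577350

√[1·2!0!0!/3! · 2!0!0!2!0!0!] = √(4/3)
  +(−1)^0/∏(0,2,0,0,0,0)! = 1/2  (running 1/2)
⟨..|..⟩ = √(4/3)·(1/2) = +0.577350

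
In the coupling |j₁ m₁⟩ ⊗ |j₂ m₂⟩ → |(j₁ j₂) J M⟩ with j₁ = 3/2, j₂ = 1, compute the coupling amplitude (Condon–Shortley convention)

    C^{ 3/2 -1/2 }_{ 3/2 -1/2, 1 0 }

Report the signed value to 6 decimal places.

−√(1/15) = -0.258199

j₁+j₂−J=1  J+j₁−j₂=2  J−j₁+j₂=1  j₁+j₂+J+1=5
(j₁±m₁, j₂±m₂, J±M) = (1,2,1,1,1,2)
P² = 4/15
sum k=0..1:
  [0] +1/2 = 1/2
  [1] −1/1 = -1
S = -1/2
C² = P²·S² = 1/15 ; C = -0.258199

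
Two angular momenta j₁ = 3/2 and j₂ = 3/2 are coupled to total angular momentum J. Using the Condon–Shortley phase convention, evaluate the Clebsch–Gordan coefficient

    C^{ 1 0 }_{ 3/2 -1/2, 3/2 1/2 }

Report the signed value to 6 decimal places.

j₁+j₂−J=2  J+j₁−j₂=1  J−j₁+j₂=1  j₁+j₂+J+1=5
(j₁±m₁, j₂±m₂, J±M) = (1,2,2,1,1,1)
P² = 1/5
sum k=1..2:
  [1] −1/1 = -1
  [2] +1/2 = 1/2
S = -1/2
C² = P²·S² = 1/20 ; C = -0.223607

-0.223607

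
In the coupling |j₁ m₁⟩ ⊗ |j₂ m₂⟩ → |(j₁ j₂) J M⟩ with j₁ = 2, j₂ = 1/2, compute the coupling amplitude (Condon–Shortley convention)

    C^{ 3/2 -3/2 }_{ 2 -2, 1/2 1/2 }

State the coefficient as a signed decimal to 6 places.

j₁+j₂−J=1  J+j₁−j₂=3  J−j₁+j₂=0  j₁+j₂+J+1=5
(j₁±m₁, j₂±m₂, J±M) = (0,4,1,0,0,3)
P² = 144/5
sum k=1..1:
  [1] −1/6 = -1/6
S = -1/6
C² = P²·S² = 4/5 ; C = -0.894427

−√(4/5) = -0.894427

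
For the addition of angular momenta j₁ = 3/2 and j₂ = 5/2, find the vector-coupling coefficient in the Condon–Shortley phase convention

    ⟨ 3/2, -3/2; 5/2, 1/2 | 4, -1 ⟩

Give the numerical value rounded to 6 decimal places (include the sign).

+0.422577

triangle: 0!×3!×5!/9! = 720/362880
(j±m)!: 0!×3!×3!×2!×3!×5! = 51840
prefactor² = (2J+1)×Δ×N² = 6480/7
  k=0: +1/(0!×0!×3!×3!×0!×2!) = 1/72
Σ = 1/72  ⇒  CG² = 6480/7×1/72² = 5/28
CG = +√(5/28) = +0.422577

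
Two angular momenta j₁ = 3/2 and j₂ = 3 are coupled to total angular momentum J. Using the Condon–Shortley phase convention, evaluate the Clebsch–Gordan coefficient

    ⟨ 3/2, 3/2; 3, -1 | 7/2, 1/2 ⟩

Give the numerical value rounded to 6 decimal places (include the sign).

triangle: 1!×2!×5!/9! = 240/362880
(j±m)!: 3!×0!×2!×4!×4!×3! = 41472
prefactor² = (2J+1)×Δ×N² = 1536/7
  k=0: +1/(0!×1!×0!×2!×2!×3!) = 1/24
Σ = 1/24  ⇒  CG² = 1536/7×1/24² = 8/21
CG = +√(8/21) = +0.617213

+0.617213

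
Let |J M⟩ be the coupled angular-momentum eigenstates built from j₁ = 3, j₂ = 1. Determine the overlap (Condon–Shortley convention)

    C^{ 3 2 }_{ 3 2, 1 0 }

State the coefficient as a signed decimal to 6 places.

j₁+j₂−J=1  J+j₁−j₂=5  J−j₁+j₂=1  j₁+j₂+J+1=8
(j₁±m₁, j₂±m₂, J±M) = (5,1,1,1,5,1)
P² = 300
sum k=0..1:
  [0] +1/24 = 1/24
  [1] −1/120 = -1/120
S = 1/30
C² = P²·S² = 1/3 ; C = +0.577350

+0.577350  (= +√(1/3))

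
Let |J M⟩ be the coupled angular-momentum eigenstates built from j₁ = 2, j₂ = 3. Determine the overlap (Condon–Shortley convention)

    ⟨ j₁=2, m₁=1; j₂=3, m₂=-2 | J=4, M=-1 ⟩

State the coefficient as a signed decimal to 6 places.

j₁+j₂−J=1  J+j₁−j₂=3  J−j₁+j₂=5  j₁+j₂+J+1=10
(j₁±m₁, j₂±m₂, J±M) = (3,1,1,5,3,5)
P² = 6480/7
sum k=0..1:
  [0] +1/48 = 1/48
  [1] −1/720 = -1/720
S = 7/360
C² = P²·S² = 7/20 ; C = +0.591608

+√(7/20) = +0.591608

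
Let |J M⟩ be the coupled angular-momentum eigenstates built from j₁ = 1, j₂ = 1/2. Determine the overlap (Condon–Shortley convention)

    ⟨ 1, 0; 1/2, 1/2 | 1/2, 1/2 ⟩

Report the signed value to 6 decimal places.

−√(1/3) = -0.577350

√[2·1!1!0!/3! · 1!1!1!0!1!0!] = √(1/3)
  +(−1)^1/∏(1,0,0,0,1,0)! = -1  (running -1)
⟨..|..⟩ = √(1/3)·(-1) = -0.577350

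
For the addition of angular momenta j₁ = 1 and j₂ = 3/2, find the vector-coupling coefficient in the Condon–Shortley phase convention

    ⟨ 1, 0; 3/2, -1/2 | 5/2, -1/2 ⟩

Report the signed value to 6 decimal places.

√[6·0!2!3!/6! · 1!1!1!2!2!3!] = √(12/5)
  +(−1)^0/∏(0,0,1,1,1,2)! = 1/2  (running 1/2)
⟨..|..⟩ = √(12/5)·(1/2) = +0.774597

+0.774597  (= +√(3/5))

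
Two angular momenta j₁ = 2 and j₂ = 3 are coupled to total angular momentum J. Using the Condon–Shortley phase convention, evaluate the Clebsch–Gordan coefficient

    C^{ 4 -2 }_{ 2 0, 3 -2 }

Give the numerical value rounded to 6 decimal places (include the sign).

√[9·1!3!5!/10! · 2!2!1!5!2!6!] = √(8640/7)
  +(−1)^0/∏(0,1,2,1,1,4)! = 1/48  (running 1/48)
  +(−1)^1/∏(1,0,1,0,2,5)! = -1/240  (running 1/60)
⟨..|..⟩ = √(8640/7)·(1/60) = +0.585540

+√(12/35) ≈ +0.585540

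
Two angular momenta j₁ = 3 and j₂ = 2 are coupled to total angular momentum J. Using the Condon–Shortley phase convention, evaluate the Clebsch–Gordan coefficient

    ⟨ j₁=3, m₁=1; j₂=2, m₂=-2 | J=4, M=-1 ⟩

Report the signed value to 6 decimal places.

triangle: 1!×5!×3!/10! = 720/3628800
(j±m)!: 4!×2!×0!×4!×3!×5! = 829440
prefactor² = (2J+1)×Δ×N² = 10368/7
  k=0: +1/(0!×1!×2!×0!×3!×3!) = 1/72
Σ = 1/72  ⇒  CG² = 10368/7×1/72² = 2/7
CG = +√(2/7) = +0.534522

+0.534522  (= +√(2/7))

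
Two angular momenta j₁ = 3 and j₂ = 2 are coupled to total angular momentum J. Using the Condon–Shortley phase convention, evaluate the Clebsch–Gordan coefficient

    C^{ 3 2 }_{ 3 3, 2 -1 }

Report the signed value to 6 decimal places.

+0.645497  (= +√(5/12))

j₁+j₂−J=2  J+j₁−j₂=4  J−j₁+j₂=2  j₁+j₂+J+1=9
(j₁±m₁, j₂±m₂, J±M) = (6,0,1,3,5,1)
P² = 960
sum k=0..0:
  [0] +1/48 = 1/48
S = 1/48
C² = P²·S² = 5/12 ; C = +0.645497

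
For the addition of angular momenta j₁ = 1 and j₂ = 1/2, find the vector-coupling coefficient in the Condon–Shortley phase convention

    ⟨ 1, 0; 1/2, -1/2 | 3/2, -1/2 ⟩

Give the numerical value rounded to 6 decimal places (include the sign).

+0.816497  (= +√(2/3))

j₁+j₂−J=0  J+j₁−j₂=2  J−j₁+j₂=1  j₁+j₂+J+1=4
(j₁±m₁, j₂±m₂, J±M) = (1,1,0,1,1,2)
P² = 2/3
sum k=0..0:
  [0] +1/1 = 1
S = 1
C² = P²·S² = 2/3 ; C = +0.816497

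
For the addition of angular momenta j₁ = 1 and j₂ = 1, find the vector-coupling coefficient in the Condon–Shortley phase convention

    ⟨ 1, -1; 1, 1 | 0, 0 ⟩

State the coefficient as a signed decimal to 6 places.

triangle: 2!*0!*0!/3! = 2/6
(j±m)!: 0!*2!*2!*0!*0!*0! = 4
prefactor² = (2J+1)*Δ*N² = 4/3
  k=2: +1/(2!*0!*0!*0!*0!*0!) = 1/2
Σ = 1/2  ⇒  CG² = 4/3*1/2² = 1/3
CG = +√(1/3) = +0.577350

+√(1/3) ≈ +0.577350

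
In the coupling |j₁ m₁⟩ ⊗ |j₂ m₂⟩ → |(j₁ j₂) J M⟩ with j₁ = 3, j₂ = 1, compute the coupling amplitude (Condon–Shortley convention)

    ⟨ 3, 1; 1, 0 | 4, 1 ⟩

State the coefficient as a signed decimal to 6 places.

triangle: 0!*6!*2!/9! = 1440/362880
(j±m)!: 4!*2!*1!*1!*5!*3! = 34560
prefactor² = (2J+1)*Δ*N² = 8640/7
  k=0: +1/(0!*0!*2!*1!*4!*1!) = 1/48
Σ = 1/48  ⇒  CG² = 8640/7*1/48² = 15/28
CG = +√(15/28) = +0.731925

+√(15/28) ≈ +0.731925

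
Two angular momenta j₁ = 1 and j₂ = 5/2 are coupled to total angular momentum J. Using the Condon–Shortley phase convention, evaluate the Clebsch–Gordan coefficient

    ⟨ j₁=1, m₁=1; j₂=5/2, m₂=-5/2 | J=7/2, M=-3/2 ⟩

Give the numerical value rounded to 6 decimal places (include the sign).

+0.218218

triangle: 0!*2!*5!/8! = 240/40320
(j±m)!: 2!*0!*0!*5!*2!*5! = 57600
prefactor² = (2J+1)*Δ*N² = 19200/7
  k=0: +1/(0!*0!*0!*0!*2!*5!) = 1/240
Σ = 1/240  ⇒  CG² = 19200/7*1/240² = 1/21
CG = +√(1/21) = +0.218218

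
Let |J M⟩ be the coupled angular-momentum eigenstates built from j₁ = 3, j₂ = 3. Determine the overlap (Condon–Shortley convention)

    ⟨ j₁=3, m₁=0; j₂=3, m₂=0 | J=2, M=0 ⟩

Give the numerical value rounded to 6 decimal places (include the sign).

+√(4/21) = +0.436436

√[5·4!2!2!/9! · 3!3!3!3!2!2!] = √(48/7)
  +(−1)^1/∏(1,3,2,2,0,0)! = -1/24  (running -1/24)
  +(−1)^2/∏(2,2,1,1,1,1)! = 1/4  (running 5/24)
  +(−1)^3/∏(3,1,0,0,2,2)! = -1/24  (running 1/6)
⟨..|..⟩ = √(48/7)·(1/6) = +0.436436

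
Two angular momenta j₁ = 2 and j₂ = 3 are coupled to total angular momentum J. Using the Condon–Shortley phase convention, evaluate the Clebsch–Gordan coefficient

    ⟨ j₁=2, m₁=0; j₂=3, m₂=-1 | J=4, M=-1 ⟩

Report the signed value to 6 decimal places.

triangle: 1!*3!*5!/10! = 720/3628800
(j±m)!: 2!*2!*2!*4!*3!*5! = 138240
prefactor² = (2J+1)*Δ*N² = 1728/7
  k=0: +1/(0!*1!*2!*2!*1!*3!) = 1/24
  k=1: −1/(1!*0!*1!*1!*2!*4!) = -1/48
Σ = 1/48  ⇒  CG² = 1728/7*1/48² = 3/28
CG = +√(3/28) = +0.327327

+0.327327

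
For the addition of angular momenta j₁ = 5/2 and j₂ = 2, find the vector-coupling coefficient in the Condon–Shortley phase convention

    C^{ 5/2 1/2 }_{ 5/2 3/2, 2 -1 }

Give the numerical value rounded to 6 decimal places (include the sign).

√[6·2!3!2!/8! · 4!1!1!3!3!2!] = √(216/35)
  +(−1)^0/∏(0,2,1,1,2,1)! = 1/4  (running 1/4)
  +(−1)^1/∏(1,1,0,0,3,2)! = -1/12  (running 1/6)
⟨..|..⟩ = √(216/35)·(1/6) = +0.414039

+√(6/35) ≈ +0.414039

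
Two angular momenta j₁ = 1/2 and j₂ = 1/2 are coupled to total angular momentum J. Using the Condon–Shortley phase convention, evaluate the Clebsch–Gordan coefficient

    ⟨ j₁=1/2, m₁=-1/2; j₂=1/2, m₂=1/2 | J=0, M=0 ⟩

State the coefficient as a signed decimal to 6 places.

-0.707107

triangle: 1!·0!·0!/2! = 1/2
(j±m)!: 0!·1!·1!·0!·0!·0! = 1
prefactor² = (2J+1)·Δ·N² = 1/2
  k=1: −1/(1!·0!·0!·0!·0!·0!) = -1
Σ = -1  ⇒  CG² = 1/2·(-1)² = 1/2
CG = −√(1/2) = -0.707107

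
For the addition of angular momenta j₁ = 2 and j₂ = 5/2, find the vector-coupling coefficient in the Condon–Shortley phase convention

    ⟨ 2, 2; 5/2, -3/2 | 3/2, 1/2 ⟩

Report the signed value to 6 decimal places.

+√(32/105) = +0.552052

√[4·3!1!2!/7! · 4!0!1!4!2!1!] = √(384/35)
  +(−1)^0/∏(0,3,0,1,1,1)! = 1/6  (running 1/6)
⟨..|..⟩ = √(384/35)·(1/6) = +0.552052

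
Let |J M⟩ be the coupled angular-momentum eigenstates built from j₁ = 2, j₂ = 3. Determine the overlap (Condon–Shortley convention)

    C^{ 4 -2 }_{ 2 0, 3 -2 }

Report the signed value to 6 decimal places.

√[9·1!3!5!/10! · 2!2!1!5!2!6!] = √(8640/7)
  +(−1)^0/∏(0,1,2,1,1,4)! = 1/48  (running 1/48)
  +(−1)^1/∏(1,0,1,0,2,5)! = -1/240  (running 1/60)
⟨..|..⟩ = √(8640/7)·(1/60) = +0.585540

+√(12/35) = +0.585540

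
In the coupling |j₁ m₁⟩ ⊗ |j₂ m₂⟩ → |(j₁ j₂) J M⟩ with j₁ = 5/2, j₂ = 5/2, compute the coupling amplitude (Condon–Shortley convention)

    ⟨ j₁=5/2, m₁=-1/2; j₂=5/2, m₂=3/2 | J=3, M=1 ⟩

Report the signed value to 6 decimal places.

j₁+j₂−J=2  J+j₁−j₂=3  J−j₁+j₂=3  j₁+j₂+J+1=9
(j₁±m₁, j₂±m₂, J±M) = (2,3,4,1,4,2)
P² = 96/5
sum k=1..2:
  [1] −1/12 = -1/12
  [2] +1/8 = 1/8
S = 1/24
C² = P²·S² = 1/30 ; C = +0.182574

+√(1/30) = +0.182574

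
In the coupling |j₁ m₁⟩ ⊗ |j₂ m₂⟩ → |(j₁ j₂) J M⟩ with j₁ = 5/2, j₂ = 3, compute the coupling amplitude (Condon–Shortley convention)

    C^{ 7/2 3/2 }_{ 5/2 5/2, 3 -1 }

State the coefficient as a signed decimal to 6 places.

√[8·2!3!4!/10! · 5!0!2!4!5!2!] = √(6144/7)
  +(−1)^0/∏(0,2,0,2,3,2)! = 1/48  (running 1/48)
⟨..|..⟩ = √(6144/7)·(1/48) = +0.617213

+√(8/21) ≈ +0.617213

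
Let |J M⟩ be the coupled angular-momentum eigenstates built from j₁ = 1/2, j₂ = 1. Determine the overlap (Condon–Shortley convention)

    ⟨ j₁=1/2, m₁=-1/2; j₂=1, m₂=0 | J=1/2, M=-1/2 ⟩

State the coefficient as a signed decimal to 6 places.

√[2·1!0!1!/3! · 0!1!1!1!0!1!] = √(1/3)
  +(−1)^1/∏(1,0,0,0,0,1)! = -1  (running -1)
⟨..|..⟩ = √(1/3)·(-1) = -0.577350

−√(1/3) = -0.577350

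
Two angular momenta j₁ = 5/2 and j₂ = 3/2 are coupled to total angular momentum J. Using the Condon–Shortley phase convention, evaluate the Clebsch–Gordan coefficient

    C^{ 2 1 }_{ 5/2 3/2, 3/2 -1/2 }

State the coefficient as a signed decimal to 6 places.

j₁+j₂−J=2  J+j₁−j₂=3  J−j₁+j₂=1  j₁+j₂+J+1=7
(j₁±m₁, j₂±m₂, J±M) = (4,1,1,2,3,1)
P² = 24/7
sum k=0..1:
  [0] +1/4 = 1/4
  [1] −1/6 = -1/6
S = 1/12
C² = P²·S² = 1/42 ; C = +0.154303

+0.154303  (= +√(1/42))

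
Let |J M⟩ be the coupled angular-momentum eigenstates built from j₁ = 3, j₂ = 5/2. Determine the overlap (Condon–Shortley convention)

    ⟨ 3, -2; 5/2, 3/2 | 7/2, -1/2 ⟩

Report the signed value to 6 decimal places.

triangle: 2!·4!·3!/10! = 288/3628800
(j±m)!: 1!·5!·4!·1!·3!·4! = 414720
prefactor² = (2J+1)·Δ·N² = 9216/35
  k=1: −1/(1!·1!·4!·3!·0!·0!) = -1/144
  k=2: +1/(2!·0!·3!·2!·1!·1!) = 1/24
Σ = 5/144  ⇒  CG² = 9216/35·5/144² = 20/63
CG = +√(20/63) = +0.563436

+0.563436  (= +√(20/63))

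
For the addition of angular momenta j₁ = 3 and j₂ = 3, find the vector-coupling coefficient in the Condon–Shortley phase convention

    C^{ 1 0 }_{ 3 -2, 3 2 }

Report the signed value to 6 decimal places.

j₁+j₂−J=5  J+j₁−j₂=1  J−j₁+j₂=1  j₁+j₂+J+1=8
(j₁±m₁, j₂±m₂, J±M) = (1,5,5,1,1,1)
P² = 900/7
sum k=4..5:
  [4] +1/24 = 1/24
  [5] −1/120 = -1/120
S = 1/30
C² = P²·S² = 1/7 ; C = +0.377964

+0.377964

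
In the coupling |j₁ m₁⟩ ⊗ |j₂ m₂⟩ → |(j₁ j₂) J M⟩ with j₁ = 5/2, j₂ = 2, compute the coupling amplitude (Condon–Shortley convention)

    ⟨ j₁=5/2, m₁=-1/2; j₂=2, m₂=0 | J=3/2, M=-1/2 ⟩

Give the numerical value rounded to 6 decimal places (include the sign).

triangle: 3!*2!*1!/7! = 12/5040
(j±m)!: 2!*3!*2!*2!*1!*2! = 96
prefactor² = (2J+1)*Δ*N² = 32/35
  k=1: −1/(1!*2!*2!*1!*0!*0!) = -1/4
  k=2: +1/(2!*1!*1!*0!*1!*1!) = 1/2
Σ = 1/4  ⇒  CG² = 32/35*1/4² = 2/35
CG = +√(2/35) = +0.239046

+0.239046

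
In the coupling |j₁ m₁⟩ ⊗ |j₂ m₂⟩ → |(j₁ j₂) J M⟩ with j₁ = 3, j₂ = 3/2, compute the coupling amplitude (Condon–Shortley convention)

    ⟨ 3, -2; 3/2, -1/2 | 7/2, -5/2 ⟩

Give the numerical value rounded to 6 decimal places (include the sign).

-0.377964  (= −√(1/7))

triangle: 1!·5!·2!/9! = 240/362880
(j±m)!: 1!·5!·1!·2!·1!·6! = 172800
prefactor² = (2J+1)·Δ·N² = 6400/7
  k=0: +1/(0!·1!·5!·1!·0!·1!) = 1/120
  k=1: −1/(1!·0!·4!·0!·1!·2!) = -1/48
Σ = -1/80  ⇒  CG² = 6400/7·(-1/80)² = 1/7
CG = −√(1/7) = -0.377964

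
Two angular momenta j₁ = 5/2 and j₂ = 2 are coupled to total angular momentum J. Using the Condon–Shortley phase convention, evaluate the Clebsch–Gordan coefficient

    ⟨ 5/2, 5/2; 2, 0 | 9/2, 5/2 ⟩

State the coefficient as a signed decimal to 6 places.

+0.408248  (= +√(1/6))

triangle: 0!·5!·4!/10! = 2880/3628800
(j±m)!: 5!·0!·2!·2!·7!·2! = 4838400
prefactor² = (2J+1)·Δ·N² = 38400
  k=0: +1/(0!·0!·0!·2!·5!·2!) = 1/480
Σ = 1/480  ⇒  CG² = 38400·1/480² = 1/6
CG = +√(1/6) = +0.408248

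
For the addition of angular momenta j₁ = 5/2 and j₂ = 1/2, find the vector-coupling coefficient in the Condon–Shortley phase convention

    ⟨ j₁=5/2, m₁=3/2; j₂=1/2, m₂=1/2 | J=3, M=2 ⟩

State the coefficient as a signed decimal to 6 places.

√[7·0!5!1!/7! · 4!1!1!0!5!1!] = √(480)
  +(−1)^0/∏(0,0,1,1,4,0)! = 1/24  (running 1/24)
⟨..|..⟩ = √(480)·(1/24) = +0.912871

+0.912871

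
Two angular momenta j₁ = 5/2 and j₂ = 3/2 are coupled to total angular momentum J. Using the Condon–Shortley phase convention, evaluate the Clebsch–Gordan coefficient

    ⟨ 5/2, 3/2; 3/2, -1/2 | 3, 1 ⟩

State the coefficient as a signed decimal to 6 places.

√[7·1!4!2!/8! · 4!1!1!2!4!2!] = √(96/5)
  +(−1)^0/∏(0,1,1,1,3,1)! = 1/6  (running 1/6)
  +(−1)^1/∏(1,0,0,0,4,2)! = -1/48  (running 7/48)
⟨..|..⟩ = √(96/5)·(7/48) = +0.639010

+√(49/120) = +0.639010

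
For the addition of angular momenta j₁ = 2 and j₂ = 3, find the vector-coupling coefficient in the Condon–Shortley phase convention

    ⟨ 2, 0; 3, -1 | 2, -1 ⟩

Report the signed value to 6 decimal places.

-0.377964

triangle: 3!·1!·3!/8! = 36/40320
(j±m)!: 2!·2!·2!·4!·1!·3! = 1152
prefactor² = (2J+1)·Δ·N² = 36/7
  k=1: −1/(1!·2!·1!·1!·0!·2!) = -1/4
  k=2: +1/(2!·1!·0!·0!·1!·3!) = 1/12
Σ = -1/6  ⇒  CG² = 36/7·(-1/6)² = 1/7
CG = −√(1/7) = -0.377964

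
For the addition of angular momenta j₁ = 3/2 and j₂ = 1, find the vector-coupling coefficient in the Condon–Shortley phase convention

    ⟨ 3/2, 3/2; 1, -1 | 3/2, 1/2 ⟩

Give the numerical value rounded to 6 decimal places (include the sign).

+0.632456  (= +√(2/5))

j₁+j₂−J=1  J+j₁−j₂=2  J−j₁+j₂=1  j₁+j₂+J+1=5
(j₁±m₁, j₂±m₂, J±M) = (3,0,0,2,2,1)
P² = 8/5
sum k=0..0:
  [0] +1/2 = 1/2
S = 1/2
C² = P²·S² = 2/5 ; C = +0.632456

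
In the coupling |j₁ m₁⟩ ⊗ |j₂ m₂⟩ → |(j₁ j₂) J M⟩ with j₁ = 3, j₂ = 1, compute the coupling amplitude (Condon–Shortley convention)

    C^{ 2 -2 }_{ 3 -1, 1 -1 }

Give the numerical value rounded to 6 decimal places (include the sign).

+0.218218  (= +√(1/21))

√[5·2!4!0!/7! · 2!4!0!2!0!4!] = √(768/7)
  +(−1)^0/∏(0,2,4,0,0,0)! = 1/48  (running 1/48)
⟨..|..⟩ = √(768/7)·(1/48) = +0.218218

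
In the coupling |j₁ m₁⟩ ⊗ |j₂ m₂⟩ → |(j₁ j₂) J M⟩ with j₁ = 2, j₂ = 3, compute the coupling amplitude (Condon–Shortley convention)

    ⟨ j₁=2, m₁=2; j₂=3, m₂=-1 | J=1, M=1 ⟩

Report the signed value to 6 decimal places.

√[3·4!0!2!/7! · 4!0!2!4!2!0!] = √(2304/35)
  +(−1)^0/∏(0,4,0,2,0,0)! = 1/48  (running 1/48)
⟨..|..⟩ = √(2304/35)·(1/48) = +0.169031

+0.169031  (= +√(1/35))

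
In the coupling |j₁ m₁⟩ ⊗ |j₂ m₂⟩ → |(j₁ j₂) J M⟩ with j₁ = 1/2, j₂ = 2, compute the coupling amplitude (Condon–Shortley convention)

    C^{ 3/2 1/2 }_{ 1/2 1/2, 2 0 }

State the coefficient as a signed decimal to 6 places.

+√(2/5) = +0.632456

triangle: 1!*0!*3!/5! = 6/120
(j±m)!: 1!*0!*2!*2!*2!*1! = 8
prefactor² = (2J+1)*Δ*N² = 8/5
  k=0: +1/(0!*1!*0!*2!*0!*1!) = 1/2
Σ = 1/2  ⇒  CG² = 8/5*1/2² = 2/5
CG = +√(2/5) = +0.632456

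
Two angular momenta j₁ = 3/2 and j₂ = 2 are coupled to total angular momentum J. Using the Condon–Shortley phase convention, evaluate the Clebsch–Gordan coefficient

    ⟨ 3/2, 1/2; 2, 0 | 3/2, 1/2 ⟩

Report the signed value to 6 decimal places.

j₁+j₂−J=2  J+j₁−j₂=1  J−j₁+j₂=2  j₁+j₂+J+1=6
(j₁±m₁, j₂±m₂, J±M) = (2,1,2,2,2,1)
P² = 16/45
sum k=0..1:
  [0] +1/4 = 1/4
  [1] −1/1 = -1
S = -3/4
C² = P²·S² = 1/5 ; C = -0.447214

−√(1/5) = -0.447214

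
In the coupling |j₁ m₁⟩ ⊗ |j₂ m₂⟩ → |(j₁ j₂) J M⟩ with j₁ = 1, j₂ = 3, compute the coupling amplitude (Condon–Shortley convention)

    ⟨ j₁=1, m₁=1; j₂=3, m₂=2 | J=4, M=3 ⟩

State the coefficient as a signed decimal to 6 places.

triangle: 0!×2!×6!/9! = 1440/362880
(j±m)!: 2!×0!×5!×1!×7!×1! = 1209600
prefactor² = (2J+1)×Δ×N² = 43200
  k=0: +1/(0!×0!×0!×5!×2!×1!) = 1/240
Σ = 1/240  ⇒  CG² = 43200×1/240² = 3/4
CG = +√(3/4) = +0.866025

+0.866025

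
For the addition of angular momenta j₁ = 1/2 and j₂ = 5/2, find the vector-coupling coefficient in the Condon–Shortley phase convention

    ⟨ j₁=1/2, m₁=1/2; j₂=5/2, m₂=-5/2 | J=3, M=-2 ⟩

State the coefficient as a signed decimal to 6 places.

triangle: 0!·1!·5!/7! = 120/5040
(j±m)!: 1!·0!·0!·5!·1!·5! = 14400
prefactor² = (2J+1)·Δ·N² = 2400
  k=0: +1/(0!·0!·0!·0!·1!·5!) = 1/120
Σ = 1/120  ⇒  CG² = 2400·1/120² = 1/6
CG = +√(1/6) = +0.408248

+√(1/6) ≈ +0.408248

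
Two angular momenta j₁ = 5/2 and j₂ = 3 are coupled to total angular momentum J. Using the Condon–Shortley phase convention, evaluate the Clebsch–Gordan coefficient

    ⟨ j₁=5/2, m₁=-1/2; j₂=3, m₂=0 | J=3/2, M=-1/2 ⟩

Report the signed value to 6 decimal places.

+0.338062

√[4·4!1!2!/8! · 2!3!3!3!1!2!] = √(144/35)
  +(−1)^2/∏(2,2,1,1,0,1)! = 1/4  (running 1/4)
  +(−1)^3/∏(3,1,0,0,1,2)! = -1/12  (running 1/6)
⟨..|..⟩ = √(144/35)·(1/6) = +0.338062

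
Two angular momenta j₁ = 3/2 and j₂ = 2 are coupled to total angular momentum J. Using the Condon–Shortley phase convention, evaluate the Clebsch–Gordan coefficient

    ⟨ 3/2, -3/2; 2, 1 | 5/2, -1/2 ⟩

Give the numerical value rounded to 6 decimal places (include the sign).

triangle: 1!*2!*3!/7! = 12/5040
(j±m)!: 0!*3!*3!*1!*2!*3! = 432
prefactor² = (2J+1)*Δ*N² = 216/35
  k=1: −1/(1!*0!*2!*2!*0!*1!) = -1/4
Σ = -1/4  ⇒  CG² = 216/35*(-1/4)² = 27/70
CG = −√(27/70) = -0.621059

−√(27/70) ≈ -0.621059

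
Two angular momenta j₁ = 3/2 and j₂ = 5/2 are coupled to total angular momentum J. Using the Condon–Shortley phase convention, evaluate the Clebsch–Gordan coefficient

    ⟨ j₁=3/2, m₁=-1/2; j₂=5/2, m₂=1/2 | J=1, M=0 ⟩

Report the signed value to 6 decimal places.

j₁+j₂−J=3  J+j₁−j₂=0  J−j₁+j₂=2  j₁+j₂+J+1=6
(j₁±m₁, j₂±m₂, J±M) = (1,2,3,2,1,1)
P² = 6/5
sum k=2..2:
  [2] +1/2 = 1/2
S = 1/2
C² = P²·S² = 3/10 ; C = +0.547723

+0.547723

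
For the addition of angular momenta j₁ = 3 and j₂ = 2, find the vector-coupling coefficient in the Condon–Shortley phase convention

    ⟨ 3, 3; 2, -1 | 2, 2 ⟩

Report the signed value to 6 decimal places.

+0.597614

j₁+j₂−J=3  J+j₁−j₂=3  J−j₁+j₂=1  j₁+j₂+J+1=8
(j₁±m₁, j₂±m₂, J±M) = (6,0,1,3,4,0)
P² = 3240/7
sum k=0..0:
  [0] +1/36 = 1/36
S = 1/36
C² = P²·S² = 5/14 ; C = +0.597614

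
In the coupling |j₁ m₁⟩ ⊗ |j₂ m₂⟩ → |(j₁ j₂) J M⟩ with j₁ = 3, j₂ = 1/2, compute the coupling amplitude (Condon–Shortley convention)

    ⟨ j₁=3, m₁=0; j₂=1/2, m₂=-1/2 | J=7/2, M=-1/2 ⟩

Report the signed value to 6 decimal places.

+0.755929

√[8·0!6!1!/8! · 3!3!0!1!3!4!] = √(5184/7)
  +(−1)^0/∏(0,0,3,0,3,1)! = 1/36  (running 1/36)
⟨..|..⟩ = √(5184/7)·(1/36) = +0.755929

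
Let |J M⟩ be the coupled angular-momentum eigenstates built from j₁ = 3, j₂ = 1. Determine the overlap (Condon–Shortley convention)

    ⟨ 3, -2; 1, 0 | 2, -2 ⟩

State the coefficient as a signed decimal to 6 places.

-0.487950

√[5·2!4!0!/7! · 1!5!1!1!0!4!] = √(960/7)
  +(−1)^1/∏(1,1,4,0,0,0)! = -1/24  (running -1/24)
⟨..|..⟩ = √(960/7)·(-1/24) = -0.487950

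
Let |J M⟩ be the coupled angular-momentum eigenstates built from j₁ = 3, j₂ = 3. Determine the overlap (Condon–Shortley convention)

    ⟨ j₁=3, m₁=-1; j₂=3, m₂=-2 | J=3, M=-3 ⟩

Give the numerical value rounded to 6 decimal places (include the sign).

√[7·3!3!3!/10! · 2!4!1!5!0!6!] = √(1728)
  +(−1)^1/∏(1,2,3,0,0,3)! = -1/72  (running -1/72)
⟨..|..⟩ = √(1728)·(-1/72) = -0.577350

−√(1/3) = -0.577350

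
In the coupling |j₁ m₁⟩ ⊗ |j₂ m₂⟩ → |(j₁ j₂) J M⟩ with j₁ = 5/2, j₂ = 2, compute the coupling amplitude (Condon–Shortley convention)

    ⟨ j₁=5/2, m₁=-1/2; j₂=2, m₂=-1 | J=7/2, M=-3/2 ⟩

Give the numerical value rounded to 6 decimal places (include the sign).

+√(2/21) = +0.308607

triangle: 1!*4!*3!/9! = 144/362880
(j±m)!: 2!*3!*1!*3!*2!*5! = 17280
prefactor² = (2J+1)*Δ*N² = 384/7
  k=0: +1/(0!*1!*3!*1!*1!*2!) = 1/12
  k=1: −1/(1!*0!*2!*0!*2!*3!) = -1/24
Σ = 1/24  ⇒  CG² = 384/7*1/24² = 2/21
CG = +√(2/21) = +0.308607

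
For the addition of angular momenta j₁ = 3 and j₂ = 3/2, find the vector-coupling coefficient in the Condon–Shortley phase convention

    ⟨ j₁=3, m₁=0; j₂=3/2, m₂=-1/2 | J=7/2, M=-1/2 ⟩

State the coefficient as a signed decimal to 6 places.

j₁+j₂−J=1  J+j₁−j₂=5  J−j₁+j₂=2  j₁+j₂+J+1=9
(j₁±m₁, j₂±m₂, J±M) = (3,3,1,2,3,4)
P² = 384/7
sum k=0..1:
  [0] +1/12 = 1/12
  [1] −1/24 = -1/24
S = 1/24
C² = P²·S² = 2/21 ; C = +0.308607

+√(2/21) = +0.308607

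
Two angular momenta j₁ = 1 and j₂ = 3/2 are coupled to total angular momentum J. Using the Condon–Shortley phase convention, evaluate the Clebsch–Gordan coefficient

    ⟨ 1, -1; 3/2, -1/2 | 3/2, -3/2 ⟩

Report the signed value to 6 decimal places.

triangle: 1!·1!·2!/5! = 2/120
(j±m)!: 0!·2!·1!·2!·0!·3! = 24
prefactor² = (2J+1)·Δ·N² = 8/5
  k=1: −1/(1!·0!·1!·0!·0!·2!) = -1/2
Σ = -1/2  ⇒  CG² = 8/5·(-1/2)² = 2/5
CG = −√(2/5) = -0.632456

-0.632456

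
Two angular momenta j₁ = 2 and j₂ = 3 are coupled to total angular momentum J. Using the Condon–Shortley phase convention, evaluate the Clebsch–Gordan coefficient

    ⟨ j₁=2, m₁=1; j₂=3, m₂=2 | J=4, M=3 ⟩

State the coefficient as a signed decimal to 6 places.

√[9·1!3!5!/10! · 3!1!5!1!7!1!] = √(6480)
  +(−1)^0/∏(0,1,1,5,2,0)! = 1/240  (running 1/240)
  +(−1)^1/∏(1,0,0,4,3,1)! = -1/144  (running -1/360)
⟨..|..⟩ = √(6480)·(-1/360) = -0.223607

-0.223607  (= −√(1/20))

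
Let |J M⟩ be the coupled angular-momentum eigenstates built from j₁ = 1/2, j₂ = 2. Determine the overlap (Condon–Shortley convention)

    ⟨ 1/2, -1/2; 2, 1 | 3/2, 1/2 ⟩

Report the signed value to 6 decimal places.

j₁+j₂−J=1  J+j₁−j₂=0  J−j₁+j₂=3  j₁+j₂+J+1=5
(j₁±m₁, j₂±m₂, J±M) = (0,1,3,1,2,1)
P² = 12/5
sum k=1..1:
  [1] −1/2 = -1/2
S = -1/2
C² = P²·S² = 3/5 ; C = -0.774597

-0.774597  (= −√(3/5))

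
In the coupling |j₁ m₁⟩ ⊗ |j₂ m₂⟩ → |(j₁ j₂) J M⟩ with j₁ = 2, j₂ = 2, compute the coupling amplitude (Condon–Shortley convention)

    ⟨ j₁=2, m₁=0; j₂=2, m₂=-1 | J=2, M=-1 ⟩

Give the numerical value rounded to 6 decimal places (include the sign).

√[5·2!2!2!/7! · 2!2!1!3!1!3!] = √(8/7)
  +(−1)^0/∏(0,2,2,1,0,1)! = 1/4  (running 1/4)
  +(−1)^1/∏(1,1,1,0,1,2)! = -1/2  (running -1/4)
⟨..|..⟩ = √(8/7)·(-1/4) = -0.267261

−√(1/14) = -0.267261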